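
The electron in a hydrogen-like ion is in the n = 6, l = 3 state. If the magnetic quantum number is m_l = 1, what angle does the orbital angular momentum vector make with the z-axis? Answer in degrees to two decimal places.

|L| = ℏ√(l(l+1)) = 2√3 ℏ.
L_z = m_l ℏ = 1ℏ.
cos θ = L_z/|L| = 1/√12, so θ ≈ 73.22°.

θ ≈ 73.22°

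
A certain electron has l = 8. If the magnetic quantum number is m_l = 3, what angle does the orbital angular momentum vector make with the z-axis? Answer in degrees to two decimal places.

|L| = ℏ√(l(l+1)) = 6√2 ℏ.
L_z = m_l ℏ = 3ℏ.
cos θ = L_z/|L| = 3/√72, so θ ≈ 69.30°.

θ ≈ 69.30°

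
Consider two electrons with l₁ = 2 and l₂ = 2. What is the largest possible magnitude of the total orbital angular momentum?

By the triangle rule, |l₁ − l₂| ≤ L ≤ l₁ + l₂.
So L can be 0, 1, 2, 3, 4.
The largest magnitude corresponds to L = 4: |L_tot| = ℏ√(4·5) = 2√5 ℏ.

|L_tot|_max = 2√5 ℏ ≈ 4.472ℏ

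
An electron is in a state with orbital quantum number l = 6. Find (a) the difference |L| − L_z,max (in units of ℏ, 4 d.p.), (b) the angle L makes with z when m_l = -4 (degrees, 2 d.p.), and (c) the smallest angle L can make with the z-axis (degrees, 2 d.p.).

|L|−L_z,max ≈ 0.4807ℏ; θ(m_l=-4) ≈ 128.11°; θ_min ≈ 22.21°

|L| − L_z,max = (√42 − 6)ℏ ≈ 0.4807ℏ.
For m_l = -4: cos θ = -4/√42, θ ≈ 128.11°.
cos θ_min = 6/√42, so θ_min ≈ 22.21°.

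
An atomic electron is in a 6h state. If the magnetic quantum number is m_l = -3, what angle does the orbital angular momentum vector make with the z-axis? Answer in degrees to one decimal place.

θ ≈ 123.2°

6h means n = 6, l = 5.
|L|² = l(l+1)ℏ² = 30ℏ², so |L| = √30 ℏ.
L_z = m_l ℏ = −3ℏ.
cos θ = L_z/|L| = -3/√30, so θ ≈ 123.2°.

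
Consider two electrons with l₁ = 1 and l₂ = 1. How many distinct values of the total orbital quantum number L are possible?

3

L runs from |1 − 1| = 0 to 1 + 1 = 2.
Allowed values: L = 0, 1, 2.
That is 3 values.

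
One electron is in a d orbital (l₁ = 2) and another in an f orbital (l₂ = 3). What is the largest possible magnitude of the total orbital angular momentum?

|L_tot|_max = √30 ℏ ≈ 5.477ℏ

By the triangle rule, |l₁ − l₂| ≤ L ≤ l₁ + l₂.
L ∈ {1, 2, 3, 4, 5}.
The largest magnitude corresponds to L = 5: |L_tot| = ℏ√(5·6) = √30 ℏ.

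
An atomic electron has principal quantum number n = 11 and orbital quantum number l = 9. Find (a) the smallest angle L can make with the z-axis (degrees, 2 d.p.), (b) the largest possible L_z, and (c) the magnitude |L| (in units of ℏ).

cos θ_min = 9/√90, so θ_min ≈ 18.43°.
L_z,max = lℏ = 9ℏ.
|L| = ℏ√(9·10) = 3√10 ℏ ≈ 9.487ℏ.

θ_min ≈ 18.43°; L_z,max = 9ℏ; |L| = 3√10 ℏ ≈ 9.487ℏ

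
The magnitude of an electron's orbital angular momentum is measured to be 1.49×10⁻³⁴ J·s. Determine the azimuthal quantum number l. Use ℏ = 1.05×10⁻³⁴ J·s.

In units of ℏ, |L| ≈ 1.419.
(|L|/ℏ)² = l(l+1) ≈ 2.01 ⇒ l = 1.

l = 1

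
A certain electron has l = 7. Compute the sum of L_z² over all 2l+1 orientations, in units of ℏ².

The allowed m_l values are -7, -6, -5, -4, -3, -2, -1, 0, 1, 2, 3, 4, 5, 6, 7.
Σ m_l² = 2·(1 + 4 + 9 + 16 + 25 + 36 + 49) = 280.

Σ(L_z)² = 280 ℏ²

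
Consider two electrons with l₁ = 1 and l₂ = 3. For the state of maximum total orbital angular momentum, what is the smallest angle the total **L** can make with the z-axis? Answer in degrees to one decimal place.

By the triangle rule, |l₁ − l₂| ≤ L ≤ l₁ + l₂.
Allowed values: L = 2, 3, 4.
The maximum is L = 4, with |L_tot| = ℏ√(4·5) = 2√5 ℏ.
The minimum angle with z is arccos(4/√20) ≈ 26.6°.

θ_min ≈ 26.6°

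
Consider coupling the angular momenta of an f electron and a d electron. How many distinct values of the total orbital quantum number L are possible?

L runs from |3 − 2| = 1 to 3 + 2 = 5.
Allowed values: L = 1, 2, 3, 4, 5.
That is 5 values.

5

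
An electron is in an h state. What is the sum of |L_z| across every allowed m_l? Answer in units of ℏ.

H corresponds to l = 5.
m_l ∈ {-5, -4, -3, -2, -1, 0, 1, 2, 3, 4, 5}.
Σ|m_l| = 2(1+2+…+5) = 30.

Σ|L_z| = 30 ℏ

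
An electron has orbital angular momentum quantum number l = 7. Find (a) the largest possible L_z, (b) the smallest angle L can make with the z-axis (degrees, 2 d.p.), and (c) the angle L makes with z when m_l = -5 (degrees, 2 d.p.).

L_z,max = lℏ = 7ℏ.
cos θ_min = 7/√56, so θ_min ≈ 20.70°.
For m_l = -5: cos θ = -5/√56, θ ≈ 131.92°.

L_z,max = 7ℏ; θ_min ≈ 20.70°; θ(m_l=-5) ≈ 131.92°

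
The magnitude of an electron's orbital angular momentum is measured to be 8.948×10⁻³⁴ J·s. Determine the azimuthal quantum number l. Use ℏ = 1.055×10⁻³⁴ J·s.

|L|/ℏ = (8.948×10⁻³⁴)/(1.055×10⁻³⁴) ≈ 8.482.
l(l+1) ≈ 8.482² ≈ 71.94, so l = 8.

l = 8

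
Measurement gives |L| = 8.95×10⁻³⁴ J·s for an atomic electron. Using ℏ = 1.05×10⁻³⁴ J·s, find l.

In units of ℏ, |L| ≈ 8.524.
l(l+1) ≈ 8.524² ≈ 72.66, so l = 8.

l = 8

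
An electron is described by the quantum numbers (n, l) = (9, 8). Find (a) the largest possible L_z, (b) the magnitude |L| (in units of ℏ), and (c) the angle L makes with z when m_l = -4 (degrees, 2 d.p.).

L_z,max = 8ℏ; |L| = 6√2 ℏ ≈ 8.485ℏ; θ(m_l=-4) ≈ 118.13°

L_z,max = lℏ = 8ℏ.
|L| = ℏ√(8·9) = 6√2 ℏ ≈ 8.485ℏ.
For m_l = -4: cos θ = -4/√72, θ ≈ 118.13°.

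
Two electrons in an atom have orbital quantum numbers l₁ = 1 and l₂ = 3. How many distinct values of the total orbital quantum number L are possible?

3

The total orbital quantum number L ranges from |l₁ − l₂| to l₁ + l₂ in integer steps.
Allowed values: L = 2, 3, 4.
That is 3 values.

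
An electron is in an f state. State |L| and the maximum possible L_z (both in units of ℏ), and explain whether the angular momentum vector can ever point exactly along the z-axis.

No: L_z,max = 3ℏ < |L| = 2√3 ℏ ≈ 3.464ℏ

For an f orbital, l = 3.
|L| = 2√3 ℏ ≈ 3.4641ℏ, while L_z,max = lℏ = 3ℏ.
Since |L| > L_z,max, the vector can never point exactly along z; the closest it comes is θ_min = arccos(3/√12) ≈ 30.0°.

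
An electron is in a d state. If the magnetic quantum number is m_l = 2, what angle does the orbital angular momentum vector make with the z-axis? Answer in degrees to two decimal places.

For a d orbital, l = 2.
|L| = √(l(l+1)) ℏ = √6 ℏ.
L_z = m_l ℏ = 2ℏ.
cos θ = L_z/|L| = 2/√6, so θ ≈ 35.26°.

θ ≈ 35.26°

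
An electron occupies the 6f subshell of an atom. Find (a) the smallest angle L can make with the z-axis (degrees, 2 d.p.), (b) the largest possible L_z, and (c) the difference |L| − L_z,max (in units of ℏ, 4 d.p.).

The 6f subshell has l = 3.
cos θ_min = 3/√12, so θ_min ≈ 30.00°.
L_z,max = lℏ = 3ℏ.
|L| − L_z,max = (2√3 − 3)ℏ ≈ 0.4641ℏ.

θ_min ≈ 30.00°; L_z,max = 3ℏ; |L|−L_z,max ≈ 0.4641ℏ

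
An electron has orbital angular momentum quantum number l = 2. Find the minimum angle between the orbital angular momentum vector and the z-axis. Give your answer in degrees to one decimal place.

θ_min ≈ 35.3°

|L| = √(l(l+1)) ℏ = √6 ℏ.
The smallest angle corresponds to the largest L_z, i.e. m_l = l = 2, giving L_z = 2ℏ.
cos θ_min = 2/√6, so θ_min ≈ 35.3°.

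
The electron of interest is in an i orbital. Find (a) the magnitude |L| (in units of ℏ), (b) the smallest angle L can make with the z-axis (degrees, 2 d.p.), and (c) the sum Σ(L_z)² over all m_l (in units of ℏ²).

|L| = √42 ℏ ≈ 6.481ℏ; θ_min ≈ 22.21°; Σ(L_z)² = 182 ℏ²

For an i orbital, l = 6.
|L| = ℏ√(6·7) = √42 ℏ ≈ 6.481ℏ.
cos θ_min = 6/√42, so θ_min ≈ 22.21°.
Σ m_l² = 182, so Σ(L_z)² = 182 ℏ².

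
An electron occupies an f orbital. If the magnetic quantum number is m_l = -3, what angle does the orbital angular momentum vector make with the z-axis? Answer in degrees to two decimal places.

For an f orbital, l = 3.
|L|² = l(l+1)ℏ² = 12ℏ², so |L| = 2√3 ℏ.
L_z = m_l ℏ = −3ℏ.
cos θ = L_z/|L| = -3/√12, so θ ≈ 150.00°.

θ ≈ 150.00°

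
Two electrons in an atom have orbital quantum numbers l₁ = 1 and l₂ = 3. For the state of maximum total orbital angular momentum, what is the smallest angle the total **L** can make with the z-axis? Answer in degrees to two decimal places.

The total orbital quantum number L ranges from |l₁ − l₂| to l₁ + l₂ in integer steps.
So L can be 2, 3, 4.
The maximum is L = 4, with |L_tot| = ℏ√(4·5) = 2√5 ℏ.
The minimum angle with z is arccos(4/√20) ≈ 26.57°.

θ_min ≈ 26.57°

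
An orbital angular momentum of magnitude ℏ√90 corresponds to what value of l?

(|L|/ℏ)² = l(l+1) = 90.
Solving: l = 9.

l = 9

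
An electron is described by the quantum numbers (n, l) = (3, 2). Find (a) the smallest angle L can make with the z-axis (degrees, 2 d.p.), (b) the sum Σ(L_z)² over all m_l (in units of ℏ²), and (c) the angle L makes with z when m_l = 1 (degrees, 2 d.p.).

cos θ_min = 2/√6, so θ_min ≈ 35.26°.
Σ m_l² = 10, so Σ(L_z)² = 10 ℏ².
For m_l = 1: cos θ = 1/√6, θ ≈ 65.91°.

θ_min ≈ 35.26°; Σ(L_z)² = 10 ℏ²; θ(m_l=1) ≈ 65.91°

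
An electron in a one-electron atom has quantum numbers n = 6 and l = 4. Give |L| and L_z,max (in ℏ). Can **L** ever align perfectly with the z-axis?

|L| = 2√5 ℏ ≈ 4.4721ℏ, while L_z,max = lℏ = 4ℏ.
Since |L| > L_z,max, the vector can never point exactly along z; the closest it comes is θ_min = arccos(4/√20) ≈ 26.6°.

No: L_z,max = 4ℏ < |L| = 2√5 ℏ ≈ 4.472ℏ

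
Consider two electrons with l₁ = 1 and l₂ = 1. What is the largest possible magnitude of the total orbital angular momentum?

Angular momentum addition gives L = |l₁ − l₂|, …, l₁ + l₂.
L ∈ {0, 1, 2}.
The largest magnitude corresponds to L = 2: |L_tot| = ℏ√(2·3) = √6 ℏ.

|L_tot|_max = √6 ℏ ≈ 2.449ℏ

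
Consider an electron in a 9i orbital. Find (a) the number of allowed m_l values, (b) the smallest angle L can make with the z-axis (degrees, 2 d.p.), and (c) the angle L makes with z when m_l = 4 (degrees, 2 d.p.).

The 9i subshell has l = 6.
There are 2l+1 = 13 values of m_l.
cos θ_min = 6/√42, so θ_min ≈ 22.21°.
For m_l = 4: cos θ = 4/√42, θ ≈ 51.89°.

13 values; θ_min ≈ 22.21°; θ(m_l=4) ≈ 51.89°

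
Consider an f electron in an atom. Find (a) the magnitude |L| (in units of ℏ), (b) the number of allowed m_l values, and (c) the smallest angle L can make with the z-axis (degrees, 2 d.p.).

|L| = 2√3 ℏ ≈ 3.464ℏ; 7 values; θ_min ≈ 30.00°

An f state has l = 3.
|L| = ℏ√(3·4) = 2√3 ℏ ≈ 3.464ℏ.
There are 2l+1 = 7 values of m_l.
cos θ_min = 3/√12, so θ_min ≈ 30.00°.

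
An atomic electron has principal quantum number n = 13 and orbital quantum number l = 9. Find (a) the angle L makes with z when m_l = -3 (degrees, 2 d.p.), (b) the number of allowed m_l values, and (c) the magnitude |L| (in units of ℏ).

For m_l = -3: cos θ = -3/√90, θ ≈ 108.43°.
There are 2l+1 = 19 values of m_l.
|L| = ℏ√(9·10) = 3√10 ℏ ≈ 9.487ℏ.

θ(m_l=-3) ≈ 108.43°; 19 values; |L| = 3√10 ℏ ≈ 9.487ℏ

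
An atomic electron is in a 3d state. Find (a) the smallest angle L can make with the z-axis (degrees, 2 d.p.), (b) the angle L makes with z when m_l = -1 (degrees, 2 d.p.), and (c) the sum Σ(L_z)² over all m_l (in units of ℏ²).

θ_min ≈ 35.26°; θ(m_l=-1) ≈ 114.09°; Σ(L_z)² = 10 ℏ²

For 3d, l = 2.
cos θ_min = 2/√6, so θ_min ≈ 35.26°.
For m_l = -1: cos θ = -1/√6, θ ≈ 114.09°.
Σ m_l² = 10, so Σ(L_z)² = 10 ℏ².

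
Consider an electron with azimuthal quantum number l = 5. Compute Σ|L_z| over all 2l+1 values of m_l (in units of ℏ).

Σ|L_z| = 30 ℏ

m_l ∈ {-5, -4, -3, -2, -1, 0, 1, 2, 3, 4, 5}.
Σ|m_l| = 2(1+2+…+5) = 30.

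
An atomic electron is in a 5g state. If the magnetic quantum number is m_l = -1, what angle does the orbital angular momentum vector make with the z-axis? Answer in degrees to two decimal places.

θ ≈ 102.92°

5g means n = 5, l = 4.
|L| = √(l(l+1)) ℏ = 2√5 ℏ.
L_z = m_l ℏ = −1ℏ.
cos θ = L_z/|L| = -1/√20, so θ ≈ 102.92°.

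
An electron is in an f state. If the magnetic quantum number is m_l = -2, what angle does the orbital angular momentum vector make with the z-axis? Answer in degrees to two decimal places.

θ ≈ 125.26°

An f state has l = 3.
|L|² = l(l+1)ℏ² = 12ℏ², so |L| = 2√3 ℏ.
L_z = m_l ℏ = −2ℏ.
cos θ = L_z/|L| = -2/√12, so θ ≈ 125.26°.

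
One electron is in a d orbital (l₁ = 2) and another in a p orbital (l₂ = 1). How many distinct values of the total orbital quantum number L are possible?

Angular momentum addition gives L = |l₁ − l₂|, …, l₁ + l₂.
L ∈ {1, 2, 3}.
That is 3 values.

3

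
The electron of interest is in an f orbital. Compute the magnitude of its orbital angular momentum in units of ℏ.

|L| = 2√3 ℏ ≈ 3.464ℏ

For an f orbital, l = 3.
|L| = ℏ√(l(l+1)) = ℏ√(3·4) = 2√3 ℏ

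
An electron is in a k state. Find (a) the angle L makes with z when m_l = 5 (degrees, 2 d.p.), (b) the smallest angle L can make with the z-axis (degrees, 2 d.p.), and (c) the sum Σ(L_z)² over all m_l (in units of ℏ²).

θ(m_l=5) ≈ 48.08°; θ_min ≈ 20.70°; Σ(L_z)² = 280 ℏ²

K corresponds to l = 7.
For m_l = 5: cos θ = 5/√56, θ ≈ 48.08°.
cos θ_min = 7/√56, so θ_min ≈ 20.70°.
Σ m_l² = 280, so Σ(L_z)² = 280 ℏ².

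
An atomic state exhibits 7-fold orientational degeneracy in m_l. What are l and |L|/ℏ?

l = 3, |L| = 2√3 ℏ ≈ 3.464ℏ

7 = 2l + 1, so l = (7−1)/2 = 3.
Then |L| = √(l(l+1)) ℏ = 2√3 ℏ.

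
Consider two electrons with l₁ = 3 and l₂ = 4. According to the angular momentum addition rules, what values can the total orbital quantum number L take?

L = 1, 2, 3, 4, 5, 6, 7

Angular momentum addition gives L = |l₁ − l₂|, …, l₁ + l₂.
Allowed values: L = 1, 2, 3, 4, 5, 6, 7.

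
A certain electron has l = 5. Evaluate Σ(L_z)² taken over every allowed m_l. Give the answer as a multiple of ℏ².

Σ(L_z)² = 110 ℏ²

m_l ∈ {-5, -4, -3, -2, -1, 0, 1, 2, 3, 4, 5}.
Σ m_l² = l(l+1)(2l+1)/3 = 5·6·11/3 = 110.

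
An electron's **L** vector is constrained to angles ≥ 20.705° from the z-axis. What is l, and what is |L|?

cos θ_min = l/√(l(l+1)) = √(l/(l+1)), so l/(l+1) = cos²(20.705°) = 0.8750.
Solving: l = 7.
Then |L| = ℏ√(7·8) = 2√14 ℏ.

l = 7, |L| = 2√14 ℏ ≈ 7.483ℏ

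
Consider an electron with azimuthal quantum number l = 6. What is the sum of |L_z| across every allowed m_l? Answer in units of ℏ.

Σ|L_z| = 42 ℏ

The allowed m_l values are -6, -5, -4, -3, -2, -1, 0, 1, 2, 3, 4, 5, 6.
Σ|m_l| = l(l+1) = 42.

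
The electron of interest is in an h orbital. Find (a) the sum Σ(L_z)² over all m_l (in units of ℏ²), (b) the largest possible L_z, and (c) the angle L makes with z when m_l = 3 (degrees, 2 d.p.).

H corresponds to l = 5.
Σ m_l² = 110, so Σ(L_z)² = 110 ℏ².
L_z,max = lℏ = 5ℏ.
For m_l = 3: cos θ = 3/√30, θ ≈ 56.79°.

Σ(L_z)² = 110 ℏ²; L_z,max = 5ℏ; θ(m_l=3) ≈ 56.79°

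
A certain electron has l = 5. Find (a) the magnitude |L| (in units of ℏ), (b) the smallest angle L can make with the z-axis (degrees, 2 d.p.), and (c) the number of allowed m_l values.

|L| = √30 ℏ ≈ 5.477ℏ; θ_min ≈ 24.09°; 11 values

|L| = ℏ√(5·6) = √30 ℏ ≈ 5.477ℏ.
cos θ_min = 5/√30, so θ_min ≈ 24.09°.
There are 2l+1 = 11 values of m_l.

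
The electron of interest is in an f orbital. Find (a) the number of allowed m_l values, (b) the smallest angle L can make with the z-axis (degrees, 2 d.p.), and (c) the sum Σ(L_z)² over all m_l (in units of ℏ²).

7 values; θ_min ≈ 30.00°; Σ(L_z)² = 28 ℏ²

F corresponds to l = 3.
There are 2l+1 = 7 values of m_l.
cos θ_min = 3/√12, so θ_min ≈ 30.00°.
Σ m_l² = 28, so Σ(L_z)² = 28 ℏ².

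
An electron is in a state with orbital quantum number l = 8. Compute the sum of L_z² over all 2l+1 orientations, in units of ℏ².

Σ(L_z)² = 408 ℏ²

m_l runs from −8 to 8, i.e. {-8, -7, -6, -5, -4, -3, -2, -1, 0, 1, 2, 3, 4, 5, 6, 7, 8}.
Σ m_l² = l(l+1)(2l+1)/3 = 8·9·17/3 = 408.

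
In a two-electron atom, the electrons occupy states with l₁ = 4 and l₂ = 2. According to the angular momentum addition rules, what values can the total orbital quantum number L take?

L = 2, 3, 4, 5, 6

Angular momentum addition gives L = |l₁ − l₂|, …, l₁ + l₂.
Allowed values: L = 2, 3, 4, 5, 6.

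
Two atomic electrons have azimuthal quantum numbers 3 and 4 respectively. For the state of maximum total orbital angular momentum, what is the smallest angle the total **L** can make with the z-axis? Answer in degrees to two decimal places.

By the triangle rule, |l₁ − l₂| ≤ L ≤ l₁ + l₂.
L ∈ {1, 2, 3, 4, 5, 6, 7}.
The maximum is L = 7, with |L_tot| = ℏ√(7·8) = 2√14 ℏ.
The minimum angle with z is arccos(7/√56) ≈ 20.70°.

θ_min ≈ 20.70°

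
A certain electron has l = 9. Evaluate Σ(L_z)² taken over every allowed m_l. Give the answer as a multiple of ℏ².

Σ(L_z)² = 570 ℏ²

The allowed m_l values are -9, -8, -7, -6, -5, -4, -3, -2, -1, 0, 1, 2, 3, 4, 5, 6, 7, 8, 9.
Σ m_l² = l(l+1)(2l+1)/3 = 9·10·19/3 = 570.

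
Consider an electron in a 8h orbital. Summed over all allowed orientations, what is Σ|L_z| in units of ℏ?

Σ|L_z| = 30 ℏ

For 8h, l = 5.
The allowed m_l values are -5, -4, -3, -2, -1, 0, 1, 2, 3, 4, 5.
Σ|m_l| = 2(1+2+…+5) = 30.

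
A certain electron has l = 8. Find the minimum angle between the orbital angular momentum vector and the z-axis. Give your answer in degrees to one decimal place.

|L| = ℏ√(l(l+1)) = 6√2 ℏ.
The smallest angle corresponds to the largest L_z, i.e. m_l = l = 8, giving L_z = 8ℏ.
cos θ_min = 8/√72, so θ_min ≈ 19.5°.

θ_min ≈ 19.5°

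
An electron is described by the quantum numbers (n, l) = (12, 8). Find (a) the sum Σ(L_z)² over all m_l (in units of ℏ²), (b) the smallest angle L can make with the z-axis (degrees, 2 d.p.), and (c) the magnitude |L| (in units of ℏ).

Σ(L_z)² = 408 ℏ²; θ_min ≈ 19.47°; |L| = 6√2 ℏ ≈ 8.485ℏ

Σ m_l² = 408, so Σ(L_z)² = 408 ℏ².
cos θ_min = 8/√72, so θ_min ≈ 19.47°.
|L| = ℏ√(8·9) = 6√2 ℏ ≈ 8.485ℏ.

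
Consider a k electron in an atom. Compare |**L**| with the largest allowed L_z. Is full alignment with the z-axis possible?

No: L_z,max = 7ℏ < |L| = 2√14 ℏ ≈ 7.483ℏ

K corresponds to l = 7.
|L| = 2√14 ℏ ≈ 7.4833ℏ, while L_z,max = lℏ = 7ℏ.
Since |L| > L_z,max, the vector can never point exactly along z; the closest it comes is θ_min = arccos(7/√56) ≈ 20.7°.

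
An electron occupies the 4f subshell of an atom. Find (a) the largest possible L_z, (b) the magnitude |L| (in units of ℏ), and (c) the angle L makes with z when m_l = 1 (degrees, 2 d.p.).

4f means n = 4, l = 3.
L_z,max = lℏ = 3ℏ.
|L| = ℏ√(3·4) = 2√3 ℏ ≈ 3.464ℏ.
For m_l = 1: cos θ = 1/√12, θ ≈ 73.22°.

L_z,max = 3ℏ; |L| = 2√3 ℏ ≈ 3.464ℏ; θ(m_l=1) ≈ 73.22°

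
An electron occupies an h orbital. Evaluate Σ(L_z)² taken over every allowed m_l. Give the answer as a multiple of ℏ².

Σ(L_z)² = 110 ℏ²

For an h orbital, l = 5.
The allowed m_l values are -5, -4, -3, -2, -1, 0, 1, 2, 3, 4, 5.
Summing m² from −5 to 5: Σ m_l² = 110.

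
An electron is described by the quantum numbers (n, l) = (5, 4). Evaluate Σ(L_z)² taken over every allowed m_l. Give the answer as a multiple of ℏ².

m_l runs from −4 to 4, i.e. {-4, -3, -2, -1, 0, 1, 2, 3, 4}.
Summing m² from −4 to 4: Σ m_l² = 60.

Σ(L_z)² = 60 ℏ²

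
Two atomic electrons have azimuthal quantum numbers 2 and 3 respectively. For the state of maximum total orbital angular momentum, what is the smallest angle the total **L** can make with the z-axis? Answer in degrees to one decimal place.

L runs from |2 − 3| = 1 to 2 + 3 = 5.
So L can be 1, 2, 3, 4, 5.
The maximum is L = 5, with |L_tot| = ℏ√(5·6) = √30 ℏ.
The minimum angle with z is arccos(5/√30) ≈ 24.1°.

θ_min ≈ 24.1°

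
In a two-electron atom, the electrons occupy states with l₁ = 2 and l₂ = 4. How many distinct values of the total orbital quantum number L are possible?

5

L runs from |2 − 4| = 2 to 2 + 4 = 6.
Allowed values: L = 2, 3, 4, 5, 6.
That is 5 values.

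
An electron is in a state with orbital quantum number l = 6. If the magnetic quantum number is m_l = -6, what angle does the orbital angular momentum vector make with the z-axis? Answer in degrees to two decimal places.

θ ≈ 157.79°

|L| = √(l(l+1)) ℏ = √42 ℏ.
L_z = m_l ℏ = −6ℏ.
cos θ = L_z/|L| = -6/√42, so θ ≈ 157.79°.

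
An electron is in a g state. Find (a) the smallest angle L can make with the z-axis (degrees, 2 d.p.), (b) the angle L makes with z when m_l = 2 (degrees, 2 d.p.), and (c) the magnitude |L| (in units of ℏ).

θ_min ≈ 26.57°; θ(m_l=2) ≈ 63.43°; |L| = 2√5 ℏ ≈ 4.472ℏ

For a g orbital, l = 4.
cos θ_min = 4/√20, so θ_min ≈ 26.57°.
For m_l = 2: cos θ = 2/√20, θ ≈ 63.43°.
|L| = ℏ√(4·5) = 2√5 ℏ ≈ 4.472ℏ.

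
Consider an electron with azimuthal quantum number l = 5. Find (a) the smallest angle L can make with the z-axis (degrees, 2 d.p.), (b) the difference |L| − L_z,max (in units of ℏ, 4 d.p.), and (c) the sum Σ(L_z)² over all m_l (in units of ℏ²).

θ_min ≈ 24.09°; |L|−L_z,max ≈ 0.4772ℏ; Σ(L_z)² = 110 ℏ²

cos θ_min = 5/√30, so θ_min ≈ 24.09°.
|L| − L_z,max = (√30 − 5)ℏ ≈ 0.4772ℏ.
Σ m_l² = 110, so Σ(L_z)² = 110 ℏ².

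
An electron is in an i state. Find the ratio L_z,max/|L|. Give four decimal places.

L_z,max/|L| = 0.9258

An i state has l = 6.
|L| = √42 ℏ ≈ 6.4807ℏ, while L_z,max = lℏ = 6ℏ.
L_z,max/|L| = 6/√42 = 0.9258.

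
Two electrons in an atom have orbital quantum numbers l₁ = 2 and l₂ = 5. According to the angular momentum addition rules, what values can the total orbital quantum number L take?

Angular momentum addition gives L = |l₁ − l₂|, …, l₁ + l₂.
Allowed values: L = 3, 4, 5, 6, 7.

L = 3, 4, 5, 6, 7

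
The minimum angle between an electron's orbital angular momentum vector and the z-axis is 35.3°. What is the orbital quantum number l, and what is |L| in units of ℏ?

l = 2, |L| = √6 ℏ ≈ 2.449ℏ

At minimum angle, m_l = l, so cos θ = l/√(l(l+1)); cos²θ = l/(l+1) = 0.6661.
Solving: l = 2.
Then |L| = ℏ√(2·3) = √6 ℏ.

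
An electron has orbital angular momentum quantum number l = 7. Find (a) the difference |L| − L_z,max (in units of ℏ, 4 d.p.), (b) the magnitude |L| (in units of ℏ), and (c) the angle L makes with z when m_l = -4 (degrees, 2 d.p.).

|L|−L_z,max ≈ 0.4833ℏ; |L| = 2√14 ℏ ≈ 7.483ℏ; θ(m_l=-4) ≈ 122.31°

|L| − L_z,max = (2√14 − 7)ℏ ≈ 0.4833ℏ.
|L| = ℏ√(7·8) = 2√14 ℏ ≈ 7.483ℏ.
For m_l = -4: cos θ = -4/√56, θ ≈ 122.31°.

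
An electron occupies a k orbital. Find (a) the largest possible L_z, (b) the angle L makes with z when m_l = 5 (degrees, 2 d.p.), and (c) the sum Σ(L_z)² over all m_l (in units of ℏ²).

For a k orbital, l = 7.
L_z,max = lℏ = 7ℏ.
For m_l = 5: cos θ = 5/√56, θ ≈ 48.08°.
Σ m_l² = 280, so Σ(L_z)² = 280 ℏ².

L_z,max = 7ℏ; θ(m_l=5) ≈ 48.08°; Σ(L_z)² = 280 ℏ²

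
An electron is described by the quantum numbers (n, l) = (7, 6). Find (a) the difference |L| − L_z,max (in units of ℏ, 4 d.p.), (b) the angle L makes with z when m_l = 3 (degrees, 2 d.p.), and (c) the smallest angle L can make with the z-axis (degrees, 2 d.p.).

|L| − L_z,max = (√42 − 6)ℏ ≈ 0.4807ℏ.
For m_l = 3: cos θ = 3/√42, θ ≈ 62.42°.
cos θ_min = 6/√42, so θ_min ≈ 22.21°.

|L|−L_z,max ≈ 0.4807ℏ; θ(m_l=3) ≈ 62.42°; θ_min ≈ 22.21°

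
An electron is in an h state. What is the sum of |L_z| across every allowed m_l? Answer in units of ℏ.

Σ|L_z| = 30 ℏ

An h state has l = 5.
m_l runs from −5 to 5, i.e. {-5, -4, -3, -2, -1, 0, 1, 2, 3, 4, 5}.
Σ|m_l| = l(l+1) = 30.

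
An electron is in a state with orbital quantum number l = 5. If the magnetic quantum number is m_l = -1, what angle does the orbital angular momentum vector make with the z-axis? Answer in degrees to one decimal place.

|L| = ℏ√(l(l+1)) = √30 ℏ.
L_z = m_l ℏ = −1ℏ.
cos θ = L_z/|L| = -1/√30, so θ ≈ 100.5°.

θ ≈ 100.5°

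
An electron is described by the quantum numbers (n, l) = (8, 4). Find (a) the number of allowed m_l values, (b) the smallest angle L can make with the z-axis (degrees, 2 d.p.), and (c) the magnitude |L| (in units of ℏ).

9 values; θ_min ≈ 26.57°; |L| = 2√5 ℏ ≈ 4.472ℏ

There are 2l+1 = 9 values of m_l.
cos θ_min = 4/√20, so θ_min ≈ 26.57°.
|L| = ℏ√(4·5) = 2√5 ℏ ≈ 4.472ℏ.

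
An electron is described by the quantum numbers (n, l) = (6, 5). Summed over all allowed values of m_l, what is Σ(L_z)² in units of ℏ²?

Σ(L_z)² = 110 ℏ²

The allowed m_l values are -5, -4, -3, -2, -1, 0, 1, 2, 3, 4, 5.
Σ m_l² = l(l+1)(2l+1)/3 = 5·6·11/3 = 110.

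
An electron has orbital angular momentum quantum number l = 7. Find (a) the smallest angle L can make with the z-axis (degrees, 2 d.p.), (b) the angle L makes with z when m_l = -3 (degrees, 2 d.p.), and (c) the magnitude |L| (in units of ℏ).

θ_min ≈ 20.70°; θ(m_l=-3) ≈ 113.63°; |L| = 2√14 ℏ ≈ 7.483ℏ

cos θ_min = 7/√56, so θ_min ≈ 20.70°.
For m_l = -3: cos θ = -3/√56, θ ≈ 113.63°.
|L| = ℏ√(7·8) = 2√14 ℏ ≈ 7.483ℏ.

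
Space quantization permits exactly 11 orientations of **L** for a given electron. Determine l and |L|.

l = 5, |L| = √30 ℏ ≈ 5.477ℏ

2l + 1 = 11 ⇒ l = 5.
Then |L| = √(l(l+1)) ℏ = √30 ℏ.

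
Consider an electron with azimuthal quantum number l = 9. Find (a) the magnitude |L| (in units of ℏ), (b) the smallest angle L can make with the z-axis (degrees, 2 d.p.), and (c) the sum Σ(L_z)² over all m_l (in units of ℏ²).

|L| = ℏ√(9·10) = 3√10 ℏ ≈ 9.487ℏ.
cos θ_min = 9/√90, so θ_min ≈ 18.43°.
Σ m_l² = 570, so Σ(L_z)² = 570 ℏ².

|L| = 3√10 ℏ ≈ 9.487ℏ; θ_min ≈ 18.43°; Σ(L_z)² = 570 ℏ²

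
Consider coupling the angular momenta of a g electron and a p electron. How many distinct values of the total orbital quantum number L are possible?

L runs from |4 − 1| = 3 to 4 + 1 = 5.
Allowed values: L = 3, 4, 5.
That is 3 values.

3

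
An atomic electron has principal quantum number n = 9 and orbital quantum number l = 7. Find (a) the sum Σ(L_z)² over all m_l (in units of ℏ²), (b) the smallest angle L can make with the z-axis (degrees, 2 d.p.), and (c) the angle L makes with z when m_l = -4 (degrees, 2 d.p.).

Σ m_l² = 280, so Σ(L_z)² = 280 ℏ².
cos θ_min = 7/√56, so θ_min ≈ 20.70°.
For m_l = -4: cos θ = -4/√56, θ ≈ 122.31°.

Σ(L_z)² = 280 ℏ²; θ_min ≈ 20.70°; θ(m_l=-4) ≈ 122.31°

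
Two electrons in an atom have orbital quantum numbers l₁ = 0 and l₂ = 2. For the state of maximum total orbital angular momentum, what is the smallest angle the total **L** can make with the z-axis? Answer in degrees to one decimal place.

θ_min ≈ 35.3°

Angular momentum addition gives L = |l₁ − l₂|, …, l₁ + l₂.
L ∈ {2}.
The maximum is L = 2, with |L_tot| = ℏ√(2·3) = √6 ℏ.
The minimum angle with z is arccos(2/√6) ≈ 35.3°.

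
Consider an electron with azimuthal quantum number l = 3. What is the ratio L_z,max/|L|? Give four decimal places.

|L| = 2√3 ℏ ≈ 3.4641ℏ, while L_z,max = lℏ = 3ℏ.
L_z,max/|L| = 3/√12 = 0.8660.

L_z,max/|L| = 0.8660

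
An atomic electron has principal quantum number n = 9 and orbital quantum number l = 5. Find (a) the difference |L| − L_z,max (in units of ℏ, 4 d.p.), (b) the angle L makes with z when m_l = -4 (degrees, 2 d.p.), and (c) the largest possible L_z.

|L| − L_z,max = (√30 − 5)ℏ ≈ 0.4772ℏ.
For m_l = -4: cos θ = -4/√30, θ ≈ 136.91°.
L_z,max = lℏ = 5ℏ.

|L|−L_z,max ≈ 0.4772ℏ; θ(m_l=-4) ≈ 136.91°; L_z,max = 5ℏ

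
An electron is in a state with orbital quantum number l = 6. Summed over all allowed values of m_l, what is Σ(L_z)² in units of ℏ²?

m_l runs from −6 to 6, i.e. {-6, -5, -4, -3, -2, -1, 0, 1, 2, 3, 4, 5, 6}.
Σ m_l² = 2·(1 + 4 + 9 + 16 + 25 + 36) = 182.

Σ(L_z)² = 182 ℏ²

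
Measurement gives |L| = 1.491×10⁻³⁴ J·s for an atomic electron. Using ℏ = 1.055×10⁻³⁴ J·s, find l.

l = 1

Dividing by ℏ: |L|/ℏ ≈ 1.413.
(|L|/ℏ)² = l(l+1) ≈ 2.00 ⇒ l = 1.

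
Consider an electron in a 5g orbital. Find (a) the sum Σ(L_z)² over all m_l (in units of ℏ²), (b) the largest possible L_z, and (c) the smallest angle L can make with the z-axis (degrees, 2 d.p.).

For 5g, l = 4.
Σ m_l² = 60, so Σ(L_z)² = 60 ℏ².
L_z,max = lℏ = 4ℏ.
cos θ_min = 4/√20, so θ_min ≈ 26.57°.

Σ(L_z)² = 60 ℏ²; L_z,max = 4ℏ; θ_min ≈ 26.57°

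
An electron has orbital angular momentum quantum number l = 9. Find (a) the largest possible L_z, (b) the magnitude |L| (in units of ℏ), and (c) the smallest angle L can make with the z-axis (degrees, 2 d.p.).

L_z,max = lℏ = 9ℏ.
|L| = ℏ√(9·10) = 3√10 ℏ ≈ 9.487ℏ.
cos θ_min = 9/√90, so θ_min ≈ 18.43°.

L_z,max = 9ℏ; |L| = 3√10 ℏ ≈ 9.487ℏ; θ_min ≈ 18.43°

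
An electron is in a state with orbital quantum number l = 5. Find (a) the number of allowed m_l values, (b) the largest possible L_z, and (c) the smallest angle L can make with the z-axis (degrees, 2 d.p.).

There are 2l+1 = 11 values of m_l.
L_z,max = lℏ = 5ℏ.
cos θ_min = 5/√30, so θ_min ≈ 24.09°.

11 values; L_z,max = 5ℏ; θ_min ≈ 24.09°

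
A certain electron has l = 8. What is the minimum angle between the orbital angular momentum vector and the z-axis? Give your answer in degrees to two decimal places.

θ_min ≈ 19.47°

|L|² = l(l+1)ℏ² = 72ℏ², so |L| = 6√2 ℏ.
The smallest angle corresponds to the largest L_z, i.e. m_l = l = 8, giving L_z = 8ℏ.
cos θ_min = 8/√72, so θ_min ≈ 19.47°.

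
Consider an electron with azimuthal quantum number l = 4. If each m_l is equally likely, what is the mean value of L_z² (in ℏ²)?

⟨L_z²⟩ = 6.667 ℏ²

m_l ∈ {-4, -3, -2, -1, 0, 1, 2, 3, 4}.
Average of L_z² over 9 states: 60/9 ℏ² = 6.667 ℏ².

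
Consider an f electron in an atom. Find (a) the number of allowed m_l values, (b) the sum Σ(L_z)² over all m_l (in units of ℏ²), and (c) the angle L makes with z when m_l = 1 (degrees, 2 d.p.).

An f state has l = 3.
There are 2l+1 = 7 values of m_l.
Σ m_l² = 28, so Σ(L_z)² = 28 ℏ².
For m_l = 1: cos θ = 1/√12, θ ≈ 73.22°.

7 values; Σ(L_z)² = 28 ℏ²; θ(m_l=1) ≈ 73.22°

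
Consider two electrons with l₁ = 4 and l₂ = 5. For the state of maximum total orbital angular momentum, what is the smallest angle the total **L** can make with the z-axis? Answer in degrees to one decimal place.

θ_min ≈ 18.4°

By the triangle rule, |l₁ − l₂| ≤ L ≤ l₁ + l₂.
So L can be 1, 2, 3, 4, 5, 6, 7, 8, 9.
The maximum is L = 9, with |L_tot| = ℏ√(9·10) = 3√10 ℏ.
The minimum angle with z is arccos(9/√90) ≈ 18.4°.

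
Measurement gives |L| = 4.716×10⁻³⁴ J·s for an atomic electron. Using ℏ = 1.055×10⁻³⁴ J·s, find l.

l = 4

|L|/ℏ = (4.716×10⁻³⁴)/(1.055×10⁻³⁴) ≈ 4.470.
(|L|/ℏ)² = l(l+1) ≈ 19.98 ⇒ l = 4.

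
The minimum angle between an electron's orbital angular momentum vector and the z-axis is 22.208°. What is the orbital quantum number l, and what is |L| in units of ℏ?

cos²θ_min = l/(l+1) = 0.8571.
Solving: l = 6.
Then |L| = ℏ√(6·7) = √42 ℏ.

l = 6, |L| = √42 ℏ ≈ 6.481ℏ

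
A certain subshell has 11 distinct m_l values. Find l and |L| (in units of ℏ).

l = 5, |L| = √30 ℏ ≈ 5.477ℏ

Since there are 2l+1 = 11 values of m_l, l = 5.
Then |L| = √(l(l+1)) ℏ = √30 ℏ.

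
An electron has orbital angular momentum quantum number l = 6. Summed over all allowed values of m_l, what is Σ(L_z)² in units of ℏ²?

Σ(L_z)² = 182 ℏ²

The allowed m_l values are -6, -5, -4, -3, -2, -1, 0, 1, 2, 3, 4, 5, 6.
Σ m_l² = l(l+1)(2l+1)/3 = 6·7·13/3 = 182.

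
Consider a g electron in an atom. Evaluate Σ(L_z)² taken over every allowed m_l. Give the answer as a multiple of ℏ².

The letter g corresponds to l = 4.
The allowed m_l values are -4, -3, -2, -1, 0, 1, 2, 3, 4.
Σ m_l² = 2·(1 + 4 + 9 + 16) = 60.

Σ(L_z)² = 60 ℏ²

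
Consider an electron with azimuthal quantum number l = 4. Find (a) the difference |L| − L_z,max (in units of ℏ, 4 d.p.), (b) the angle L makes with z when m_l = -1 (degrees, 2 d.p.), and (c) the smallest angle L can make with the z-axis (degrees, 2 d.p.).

|L|−L_z,max ≈ 0.4721ℏ; θ(m_l=-1) ≈ 102.92°; θ_min ≈ 26.57°

|L| − L_z,max = (2√5 − 4)ℏ ≈ 0.4721ℏ.
For m_l = -1: cos θ = -1/√20, θ ≈ 102.92°.
cos θ_min = 4/√20, so θ_min ≈ 26.57°.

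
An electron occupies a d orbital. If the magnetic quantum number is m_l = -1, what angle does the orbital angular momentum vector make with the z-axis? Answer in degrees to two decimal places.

θ ≈ 114.09°

The letter d corresponds to l = 2.
|L| = ℏ√(l(l+1)) = √6 ℏ.
L_z = m_l ℏ = −1ℏ.
cos θ = L_z/|L| = -1/√6, so θ ≈ 114.09°.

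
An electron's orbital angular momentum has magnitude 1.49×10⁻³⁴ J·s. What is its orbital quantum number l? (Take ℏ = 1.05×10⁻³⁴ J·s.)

In units of ℏ, |L| ≈ 1.419.
Set l(l+1) = 2.01; the integer solution is l = 1.

l = 1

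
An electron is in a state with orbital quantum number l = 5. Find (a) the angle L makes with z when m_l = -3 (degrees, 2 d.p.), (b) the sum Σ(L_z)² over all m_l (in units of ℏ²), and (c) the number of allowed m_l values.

θ(m_l=-3) ≈ 123.21°; Σ(L_z)² = 110 ℏ²; 11 values

For m_l = -3: cos θ = -3/√30, θ ≈ 123.21°.
Σ m_l² = 110, so Σ(L_z)² = 110 ℏ².
There are 2l+1 = 11 values of m_l.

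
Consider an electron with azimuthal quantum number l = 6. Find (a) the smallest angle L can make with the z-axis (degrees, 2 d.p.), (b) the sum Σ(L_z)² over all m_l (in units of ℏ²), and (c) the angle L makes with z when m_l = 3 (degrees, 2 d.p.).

cos θ_min = 6/√42, so θ_min ≈ 22.21°.
Σ m_l² = 182, so Σ(L_z)² = 182 ℏ².
For m_l = 3: cos θ = 3/√42, θ ≈ 62.42°.

θ_min ≈ 22.21°; Σ(L_z)² = 182 ℏ²; θ(m_l=3) ≈ 62.42°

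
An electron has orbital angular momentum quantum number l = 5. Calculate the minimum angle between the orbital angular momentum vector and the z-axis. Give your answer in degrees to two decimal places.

θ_min ≈ 24.09°

|L| = √(l(l+1)) ℏ = √30 ℏ.
The smallest angle corresponds to the largest L_z, i.e. m_l = l = 5, giving L_z = 5ℏ.
cos θ_min = 5/√30, so θ_min ≈ 24.09°.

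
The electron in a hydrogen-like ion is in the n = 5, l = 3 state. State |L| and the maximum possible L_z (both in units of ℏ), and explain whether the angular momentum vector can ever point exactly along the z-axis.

|L| = 2√3 ℏ ≈ 3.4641ℏ, while L_z,max = lℏ = 3ℏ.
Since |L| > L_z,max, the vector can never point exactly along z; the closest it comes is θ_min = arccos(3/√12) ≈ 30.0°.

No: L_z,max = 3ℏ < |L| = 2√3 ℏ ≈ 3.464ℏ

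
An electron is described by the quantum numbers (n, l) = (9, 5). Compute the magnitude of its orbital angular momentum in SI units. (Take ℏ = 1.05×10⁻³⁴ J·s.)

|L| = ℏ√(l(l+1)) = ℏ√(5·6) = √30 ℏ
Numerically, |L| = 5.477 × (1.05×10⁻³⁴ J·s) = 5.75×10⁻³⁴ J·s.

|L| = 5.75×10⁻³⁴ J·s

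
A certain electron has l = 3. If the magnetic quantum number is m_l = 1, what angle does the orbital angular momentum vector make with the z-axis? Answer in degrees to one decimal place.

|L| = ℏ√(l(l+1)) = 2√3 ℏ.
L_z = m_l ℏ = 1ℏ.
cos θ = L_z/|L| = 1/√12, so θ ≈ 73.2°.

θ ≈ 73.2°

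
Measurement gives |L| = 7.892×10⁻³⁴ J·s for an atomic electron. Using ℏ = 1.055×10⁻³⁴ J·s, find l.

l = 7

In units of ℏ, |L| ≈ 7.481.
Set l(l+1) = 55.96; the integer solution is l = 7.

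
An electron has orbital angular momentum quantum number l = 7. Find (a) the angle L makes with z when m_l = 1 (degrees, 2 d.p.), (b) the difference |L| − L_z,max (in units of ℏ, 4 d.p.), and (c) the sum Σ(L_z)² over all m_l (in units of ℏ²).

For m_l = 1: cos θ = 1/√56, θ ≈ 82.32°.
|L| − L_z,max = (2√14 − 7)ℏ ≈ 0.4833ℏ.
Σ m_l² = 280, so Σ(L_z)² = 280 ℏ².

θ(m_l=1) ≈ 82.32°; |L|−L_z,max ≈ 0.4833ℏ; Σ(L_z)² = 280 ℏ²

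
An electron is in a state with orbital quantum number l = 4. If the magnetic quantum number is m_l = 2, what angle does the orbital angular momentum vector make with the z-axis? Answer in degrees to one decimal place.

θ ≈ 63.4°

|L| = ℏ√(l(l+1)) = 2√5 ℏ.
L_z = m_l ℏ = 2ℏ.
cos θ = L_z/|L| = 2/√20, so θ ≈ 63.4°.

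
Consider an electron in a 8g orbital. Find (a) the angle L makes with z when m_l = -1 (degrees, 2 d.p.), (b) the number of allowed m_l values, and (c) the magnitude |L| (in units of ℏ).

θ(m_l=-1) ≈ 102.92°; 9 values; |L| = 2√5 ℏ ≈ 4.472ℏ

For 8g, l = 4.
For m_l = -1: cos θ = -1/√20, θ ≈ 102.92°.
There are 2l+1 = 9 values of m_l.
|L| = ℏ√(4·5) = 2√5 ℏ ≈ 4.472ℏ.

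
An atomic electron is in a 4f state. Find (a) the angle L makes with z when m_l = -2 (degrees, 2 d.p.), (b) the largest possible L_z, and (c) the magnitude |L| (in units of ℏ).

θ(m_l=-2) ≈ 125.26°; L_z,max = 3ℏ; |L| = 2√3 ℏ ≈ 3.464ℏ

The 4f subshell has l = 3.
For m_l = -2: cos θ = -2/√12, θ ≈ 125.26°.
L_z,max = lℏ = 3ℏ.
|L| = ℏ√(3·4) = 2√3 ℏ ≈ 3.464ℏ.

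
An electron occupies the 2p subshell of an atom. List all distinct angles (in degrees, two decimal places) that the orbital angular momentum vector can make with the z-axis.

For 2p, l = 1.
|L| = ℏ√(l(l+1)) = √2 ℏ.
cos θ = m_l/√2 for each m_l ∈ {-1, 0, 1}.

θ ∈ {45.00°, 90.00°, 135.00°}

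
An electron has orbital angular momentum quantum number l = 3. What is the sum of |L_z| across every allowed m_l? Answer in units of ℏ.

m_l runs from −3 to 3, i.e. {-3, -2, -1, 0, 1, 2, 3}.
Σ|m_l| = 2(1+2+…+3) = 12.

Σ|L_z| = 12 ℏ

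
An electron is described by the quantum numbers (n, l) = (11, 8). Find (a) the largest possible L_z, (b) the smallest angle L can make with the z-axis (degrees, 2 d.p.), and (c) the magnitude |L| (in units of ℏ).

L_z,max = 8ℏ; θ_min ≈ 19.47°; |L| = 6√2 ℏ ≈ 8.485ℏ

L_z,max = lℏ = 8ℏ.
cos θ_min = 8/√72, so θ_min ≈ 19.47°.
|L| = ℏ√(8·9) = 6√2 ℏ ≈ 8.485ℏ.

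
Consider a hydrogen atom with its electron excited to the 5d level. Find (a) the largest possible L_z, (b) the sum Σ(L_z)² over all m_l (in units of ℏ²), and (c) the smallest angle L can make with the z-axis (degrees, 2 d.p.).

L_z,max = 2ℏ; Σ(L_z)² = 10 ℏ²; θ_min ≈ 35.26°

The 5d level has l = 2.
L_z,max = lℏ = 2ℏ.
Σ m_l² = 10, so Σ(L_z)² = 10 ℏ².
cos θ_min = 2/√6, so θ_min ≈ 35.26°.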